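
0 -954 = -954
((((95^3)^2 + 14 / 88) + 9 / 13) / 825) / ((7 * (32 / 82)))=326177137.62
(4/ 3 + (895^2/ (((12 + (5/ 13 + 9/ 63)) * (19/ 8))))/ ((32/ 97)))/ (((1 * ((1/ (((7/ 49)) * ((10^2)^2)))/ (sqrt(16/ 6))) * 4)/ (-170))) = -8347428771875 * sqrt(6)/ 2527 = -8091389456.00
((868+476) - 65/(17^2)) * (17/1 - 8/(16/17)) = 388351/34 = 11422.09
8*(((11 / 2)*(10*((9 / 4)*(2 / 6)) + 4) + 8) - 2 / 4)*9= 5094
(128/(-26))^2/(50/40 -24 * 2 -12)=-16384/39715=-0.41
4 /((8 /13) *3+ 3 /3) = 1.41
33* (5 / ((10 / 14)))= 231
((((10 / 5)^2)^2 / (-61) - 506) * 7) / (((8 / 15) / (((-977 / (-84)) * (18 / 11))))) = -678863565 / 5368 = -126464.90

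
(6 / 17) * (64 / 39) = 128 / 221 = 0.58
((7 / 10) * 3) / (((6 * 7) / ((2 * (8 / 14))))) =2 / 35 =0.06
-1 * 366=-366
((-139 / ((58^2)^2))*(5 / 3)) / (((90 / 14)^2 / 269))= -1832159 / 13749542640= -0.00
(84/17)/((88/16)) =168/187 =0.90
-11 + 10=-1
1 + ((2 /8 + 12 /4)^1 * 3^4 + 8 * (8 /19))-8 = 19731 /76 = 259.62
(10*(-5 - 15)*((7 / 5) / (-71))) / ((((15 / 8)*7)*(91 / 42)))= 128 / 923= 0.14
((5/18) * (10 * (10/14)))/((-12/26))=-1625/378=-4.30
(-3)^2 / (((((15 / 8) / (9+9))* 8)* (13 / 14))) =756 / 65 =11.63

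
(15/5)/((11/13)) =39/11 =3.55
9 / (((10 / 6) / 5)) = 27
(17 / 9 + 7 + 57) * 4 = 2372 / 9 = 263.56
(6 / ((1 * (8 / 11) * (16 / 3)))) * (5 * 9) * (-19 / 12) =-28215 / 256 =-110.21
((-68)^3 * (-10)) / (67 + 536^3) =3144320 / 153990723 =0.02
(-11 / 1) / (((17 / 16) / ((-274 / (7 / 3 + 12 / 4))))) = 9042 / 17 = 531.88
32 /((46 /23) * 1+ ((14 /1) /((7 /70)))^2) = 16 /9801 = 0.00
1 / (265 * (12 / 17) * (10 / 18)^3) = 4131 / 132500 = 0.03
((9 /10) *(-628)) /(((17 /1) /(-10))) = 5652 /17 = 332.47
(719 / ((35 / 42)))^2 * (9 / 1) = 167495364 / 25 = 6699814.56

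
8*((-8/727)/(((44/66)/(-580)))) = 76.59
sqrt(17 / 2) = sqrt(34) / 2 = 2.92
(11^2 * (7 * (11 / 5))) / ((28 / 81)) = 107811 / 20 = 5390.55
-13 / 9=-1.44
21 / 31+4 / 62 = 23 / 31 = 0.74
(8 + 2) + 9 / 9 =11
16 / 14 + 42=43.14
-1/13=-0.08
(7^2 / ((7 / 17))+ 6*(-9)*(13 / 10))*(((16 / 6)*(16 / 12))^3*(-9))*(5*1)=-7995392 / 81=-98708.54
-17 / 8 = -2.12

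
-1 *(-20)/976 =5/244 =0.02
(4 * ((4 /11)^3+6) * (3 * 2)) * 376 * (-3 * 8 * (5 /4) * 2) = -4358592000 /1331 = -3274674.68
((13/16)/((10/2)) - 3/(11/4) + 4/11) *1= -497/880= -0.56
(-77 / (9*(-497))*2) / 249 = 22 / 159111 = 0.00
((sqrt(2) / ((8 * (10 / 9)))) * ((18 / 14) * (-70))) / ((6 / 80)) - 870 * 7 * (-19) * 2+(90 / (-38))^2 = 83544645 / 361 - 135 * sqrt(2) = 231234.69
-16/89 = -0.18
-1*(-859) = 859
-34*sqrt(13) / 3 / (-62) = 17*sqrt(13) / 93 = 0.66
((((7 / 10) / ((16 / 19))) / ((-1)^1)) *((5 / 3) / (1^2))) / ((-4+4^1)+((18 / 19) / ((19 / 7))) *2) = -6859 / 3456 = -1.98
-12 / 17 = -0.71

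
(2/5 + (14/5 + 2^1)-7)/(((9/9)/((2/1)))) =-18/5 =-3.60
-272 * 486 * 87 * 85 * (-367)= 358764461280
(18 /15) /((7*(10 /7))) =3 /25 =0.12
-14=-14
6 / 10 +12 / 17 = 111 / 85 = 1.31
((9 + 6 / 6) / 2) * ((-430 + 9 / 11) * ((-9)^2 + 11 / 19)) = -36587750 / 209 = -175061.00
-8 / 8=-1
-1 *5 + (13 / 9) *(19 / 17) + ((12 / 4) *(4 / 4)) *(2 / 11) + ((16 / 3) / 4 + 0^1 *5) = -2536 / 1683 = -1.51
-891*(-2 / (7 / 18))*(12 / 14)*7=192456 / 7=27493.71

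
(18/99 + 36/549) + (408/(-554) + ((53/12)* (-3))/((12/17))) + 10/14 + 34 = 965146447/62451312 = 15.45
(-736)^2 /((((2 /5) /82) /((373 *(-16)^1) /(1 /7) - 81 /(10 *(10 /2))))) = -23196538884608 /5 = -4639307776921.60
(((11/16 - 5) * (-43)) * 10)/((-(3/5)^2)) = -123625/24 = -5151.04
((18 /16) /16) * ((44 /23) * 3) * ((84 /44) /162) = 7 /1472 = 0.00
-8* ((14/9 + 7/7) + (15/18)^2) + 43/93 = -2375/93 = -25.54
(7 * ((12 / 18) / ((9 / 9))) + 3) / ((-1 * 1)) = -23 / 3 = -7.67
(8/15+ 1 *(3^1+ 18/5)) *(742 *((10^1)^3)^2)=15878800000/3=5292933333.33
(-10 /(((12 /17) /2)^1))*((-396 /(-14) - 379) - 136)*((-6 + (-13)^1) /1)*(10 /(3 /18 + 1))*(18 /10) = -198082980 /49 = -4042509.80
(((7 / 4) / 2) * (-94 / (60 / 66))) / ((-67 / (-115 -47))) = -293139 / 1340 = -218.76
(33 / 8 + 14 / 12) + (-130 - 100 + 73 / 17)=-89929 / 408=-220.41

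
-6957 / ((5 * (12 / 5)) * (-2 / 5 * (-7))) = -11595 / 56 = -207.05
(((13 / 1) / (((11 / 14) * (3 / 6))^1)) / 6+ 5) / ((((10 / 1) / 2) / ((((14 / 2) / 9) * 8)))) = 19432 / 1485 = 13.09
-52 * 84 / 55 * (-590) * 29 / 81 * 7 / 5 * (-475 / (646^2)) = -43596280 / 1630827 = -26.73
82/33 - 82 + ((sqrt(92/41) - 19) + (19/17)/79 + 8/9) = -12978214/132957 + 2 * sqrt(943)/41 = -96.11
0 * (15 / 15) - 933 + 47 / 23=-21412 / 23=-930.96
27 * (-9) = -243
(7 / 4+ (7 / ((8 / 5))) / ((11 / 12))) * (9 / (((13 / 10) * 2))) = 12915 / 572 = 22.58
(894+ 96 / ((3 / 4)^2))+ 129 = 3581 / 3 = 1193.67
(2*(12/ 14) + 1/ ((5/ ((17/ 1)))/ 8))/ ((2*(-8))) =-253/ 140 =-1.81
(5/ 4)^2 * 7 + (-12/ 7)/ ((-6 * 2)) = 1241/ 112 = 11.08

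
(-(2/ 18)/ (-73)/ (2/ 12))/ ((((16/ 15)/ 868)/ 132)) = 71610/ 73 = 980.96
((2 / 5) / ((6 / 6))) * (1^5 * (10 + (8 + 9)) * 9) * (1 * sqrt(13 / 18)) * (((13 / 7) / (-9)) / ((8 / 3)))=-351 * sqrt(26) / 280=-6.39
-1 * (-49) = 49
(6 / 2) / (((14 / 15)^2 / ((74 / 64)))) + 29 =206863 / 6272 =32.98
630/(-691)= -630/691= -0.91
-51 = -51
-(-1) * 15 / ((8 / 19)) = 35.62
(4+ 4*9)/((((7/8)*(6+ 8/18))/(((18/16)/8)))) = 405/406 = 1.00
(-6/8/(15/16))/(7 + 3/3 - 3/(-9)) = -12/125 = -0.10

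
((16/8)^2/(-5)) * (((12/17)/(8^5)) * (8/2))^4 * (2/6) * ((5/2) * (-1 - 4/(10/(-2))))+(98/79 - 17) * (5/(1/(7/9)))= -53354572495481470969601/870570305089783726080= -61.29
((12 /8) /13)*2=3 /13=0.23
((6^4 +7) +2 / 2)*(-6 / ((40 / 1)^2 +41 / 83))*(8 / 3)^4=-247.20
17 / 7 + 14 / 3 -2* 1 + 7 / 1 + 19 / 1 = 653 / 21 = 31.10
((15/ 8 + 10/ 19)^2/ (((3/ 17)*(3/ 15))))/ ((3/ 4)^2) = 11324125/ 38988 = 290.45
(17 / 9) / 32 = 17 / 288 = 0.06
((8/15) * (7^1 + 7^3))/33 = 560/99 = 5.66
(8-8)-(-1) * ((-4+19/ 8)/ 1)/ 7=-0.23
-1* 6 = -6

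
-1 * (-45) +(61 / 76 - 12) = 2569 / 76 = 33.80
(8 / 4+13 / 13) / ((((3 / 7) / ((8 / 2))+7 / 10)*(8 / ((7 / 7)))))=105 / 226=0.46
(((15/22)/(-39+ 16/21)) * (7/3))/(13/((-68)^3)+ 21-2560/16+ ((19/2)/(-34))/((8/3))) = 0.00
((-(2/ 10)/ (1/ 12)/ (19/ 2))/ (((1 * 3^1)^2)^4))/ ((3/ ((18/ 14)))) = -8/ 484785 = -0.00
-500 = -500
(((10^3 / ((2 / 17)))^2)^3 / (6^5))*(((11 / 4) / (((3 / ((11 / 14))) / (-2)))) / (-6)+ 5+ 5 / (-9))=227207547028766013864.39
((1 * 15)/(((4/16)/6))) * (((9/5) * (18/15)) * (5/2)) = 1944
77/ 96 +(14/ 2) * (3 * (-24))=-48307/ 96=-503.20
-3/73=-0.04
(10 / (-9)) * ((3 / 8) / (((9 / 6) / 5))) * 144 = -200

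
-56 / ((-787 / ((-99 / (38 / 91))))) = -252252 / 14953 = -16.87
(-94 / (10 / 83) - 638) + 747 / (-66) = -157247 / 110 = -1429.52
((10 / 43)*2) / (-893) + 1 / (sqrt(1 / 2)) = -20 / 38399 + sqrt(2) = 1.41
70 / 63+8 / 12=16 / 9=1.78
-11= -11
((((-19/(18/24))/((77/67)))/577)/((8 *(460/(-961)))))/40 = 1223353/4904961600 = 0.00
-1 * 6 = -6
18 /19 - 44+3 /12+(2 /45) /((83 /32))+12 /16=-2983049 /70965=-42.04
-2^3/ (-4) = 2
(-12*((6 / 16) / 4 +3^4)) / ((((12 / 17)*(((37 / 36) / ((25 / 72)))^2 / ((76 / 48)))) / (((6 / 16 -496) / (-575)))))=-27695029375 / 128970752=-214.74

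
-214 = -214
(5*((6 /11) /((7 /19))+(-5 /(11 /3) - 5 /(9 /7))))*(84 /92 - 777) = 11109500 /759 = 14637.02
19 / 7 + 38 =285 / 7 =40.71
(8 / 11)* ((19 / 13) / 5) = 152 / 715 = 0.21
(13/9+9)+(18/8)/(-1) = 295/36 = 8.19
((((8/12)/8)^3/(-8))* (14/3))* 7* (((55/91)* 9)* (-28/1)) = 2695/7488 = 0.36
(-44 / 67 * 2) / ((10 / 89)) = -3916 / 335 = -11.69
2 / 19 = 0.11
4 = 4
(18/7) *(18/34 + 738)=225990/119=1899.08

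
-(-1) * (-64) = -64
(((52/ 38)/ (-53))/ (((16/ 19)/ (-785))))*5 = 51025/ 424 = 120.34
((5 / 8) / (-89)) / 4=-5 / 2848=-0.00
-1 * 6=-6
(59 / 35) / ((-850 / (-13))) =767 / 29750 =0.03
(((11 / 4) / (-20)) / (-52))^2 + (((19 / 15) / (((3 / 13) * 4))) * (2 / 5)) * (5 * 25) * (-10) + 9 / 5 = -106581728191 / 155750400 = -684.31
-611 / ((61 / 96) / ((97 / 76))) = -1422408 / 1159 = -1227.27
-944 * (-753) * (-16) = -11373312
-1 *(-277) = 277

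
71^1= 71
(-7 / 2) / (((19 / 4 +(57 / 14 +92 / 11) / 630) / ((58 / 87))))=-11319 / 23138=-0.49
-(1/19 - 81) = 80.95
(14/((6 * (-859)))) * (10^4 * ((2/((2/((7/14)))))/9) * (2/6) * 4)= -140000/69579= -2.01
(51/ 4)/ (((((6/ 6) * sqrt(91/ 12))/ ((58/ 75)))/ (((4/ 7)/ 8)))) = 493 * sqrt(273)/ 31850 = 0.26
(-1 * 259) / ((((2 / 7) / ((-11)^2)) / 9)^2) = -15050523411 / 4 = -3762630852.75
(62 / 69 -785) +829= 3098 / 69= 44.90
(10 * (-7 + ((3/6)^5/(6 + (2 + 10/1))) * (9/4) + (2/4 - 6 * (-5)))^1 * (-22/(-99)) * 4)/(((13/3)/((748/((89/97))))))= 545711815/13884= 39305.09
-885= -885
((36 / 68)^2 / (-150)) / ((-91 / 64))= 864 / 657475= 0.00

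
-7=-7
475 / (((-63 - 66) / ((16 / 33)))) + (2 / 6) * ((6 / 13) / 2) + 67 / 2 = 3518761 / 110682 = 31.79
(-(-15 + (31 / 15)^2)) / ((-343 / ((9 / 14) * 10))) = -0.20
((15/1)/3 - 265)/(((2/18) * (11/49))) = -114660/11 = -10423.64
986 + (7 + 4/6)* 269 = 9145/3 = 3048.33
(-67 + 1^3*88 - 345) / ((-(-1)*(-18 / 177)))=3186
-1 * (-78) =78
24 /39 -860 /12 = -2771 /39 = -71.05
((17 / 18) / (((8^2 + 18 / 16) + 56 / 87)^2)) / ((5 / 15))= 1372512 / 2095350625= 0.00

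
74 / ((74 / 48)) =48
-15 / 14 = -1.07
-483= -483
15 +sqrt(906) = 45.10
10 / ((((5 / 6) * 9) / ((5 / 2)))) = 10 / 3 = 3.33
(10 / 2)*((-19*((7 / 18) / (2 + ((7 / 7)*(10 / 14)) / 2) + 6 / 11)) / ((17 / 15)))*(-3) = 100225 / 561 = 178.65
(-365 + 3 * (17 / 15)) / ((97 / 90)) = -32544 / 97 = -335.51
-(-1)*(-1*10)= -10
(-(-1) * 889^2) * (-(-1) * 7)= 5532247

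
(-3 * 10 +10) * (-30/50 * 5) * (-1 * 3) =-180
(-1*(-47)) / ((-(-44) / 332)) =3901 / 11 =354.64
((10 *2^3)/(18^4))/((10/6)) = 0.00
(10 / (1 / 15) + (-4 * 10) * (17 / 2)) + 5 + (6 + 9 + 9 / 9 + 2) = -167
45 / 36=5 / 4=1.25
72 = 72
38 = 38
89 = 89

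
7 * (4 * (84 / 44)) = 588 / 11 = 53.45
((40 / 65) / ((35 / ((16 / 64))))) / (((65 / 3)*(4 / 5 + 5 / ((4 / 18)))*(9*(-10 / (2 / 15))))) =-4 / 310093875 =-0.00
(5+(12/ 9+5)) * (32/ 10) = 544/ 15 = 36.27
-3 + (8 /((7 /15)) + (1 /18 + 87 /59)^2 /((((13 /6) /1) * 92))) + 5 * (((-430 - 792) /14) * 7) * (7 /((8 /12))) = -3881436485273 /121055256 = -32063.35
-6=-6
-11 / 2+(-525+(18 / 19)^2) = -382373 / 722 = -529.60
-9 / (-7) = 9 / 7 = 1.29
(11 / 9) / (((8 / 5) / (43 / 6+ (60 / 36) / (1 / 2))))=385 / 48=8.02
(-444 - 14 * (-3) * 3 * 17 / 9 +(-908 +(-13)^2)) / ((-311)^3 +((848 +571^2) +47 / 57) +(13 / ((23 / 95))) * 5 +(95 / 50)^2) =123889500 / 3900627357329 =0.00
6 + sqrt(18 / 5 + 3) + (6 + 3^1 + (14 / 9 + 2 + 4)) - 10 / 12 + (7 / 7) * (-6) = sqrt(165) / 5 + 283 / 18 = 18.29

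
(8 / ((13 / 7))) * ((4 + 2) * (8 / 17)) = 2688 / 221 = 12.16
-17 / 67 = -0.25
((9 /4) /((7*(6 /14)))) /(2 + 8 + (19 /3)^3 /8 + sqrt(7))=1461078 /81015769 - 34992*sqrt(7) /81015769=0.02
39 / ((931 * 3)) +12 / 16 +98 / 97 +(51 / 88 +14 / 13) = 354434027 / 103311208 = 3.43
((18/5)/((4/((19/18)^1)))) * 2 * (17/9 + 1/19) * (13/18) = 1079/405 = 2.66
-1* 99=-99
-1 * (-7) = 7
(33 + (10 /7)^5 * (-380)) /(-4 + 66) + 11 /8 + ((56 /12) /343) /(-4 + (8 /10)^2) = -1296604501 /37513224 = -34.56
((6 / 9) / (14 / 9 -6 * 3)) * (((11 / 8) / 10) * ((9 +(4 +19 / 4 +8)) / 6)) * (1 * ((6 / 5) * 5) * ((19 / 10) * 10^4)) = -1614525 / 592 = -2727.24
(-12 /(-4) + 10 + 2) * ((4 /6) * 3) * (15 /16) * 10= 1125 /4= 281.25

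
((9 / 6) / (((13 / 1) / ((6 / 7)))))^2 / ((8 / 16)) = 162 / 8281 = 0.02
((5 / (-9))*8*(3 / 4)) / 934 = -5 / 1401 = -0.00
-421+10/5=-419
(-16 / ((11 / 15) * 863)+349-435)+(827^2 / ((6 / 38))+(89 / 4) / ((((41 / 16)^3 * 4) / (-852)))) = 8501250330574037 / 1962801159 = 4331182.65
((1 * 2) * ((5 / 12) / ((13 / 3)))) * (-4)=-10 / 13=-0.77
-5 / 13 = -0.38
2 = 2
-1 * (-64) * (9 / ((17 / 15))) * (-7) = -60480 / 17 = -3557.65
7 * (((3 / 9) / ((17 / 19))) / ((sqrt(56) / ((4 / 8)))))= 19 * sqrt(14) / 408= 0.17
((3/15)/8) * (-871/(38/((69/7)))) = -60099/10640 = -5.65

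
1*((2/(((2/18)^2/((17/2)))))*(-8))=-11016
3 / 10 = 0.30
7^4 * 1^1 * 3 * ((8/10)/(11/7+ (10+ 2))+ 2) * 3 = 21133602/475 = 44491.79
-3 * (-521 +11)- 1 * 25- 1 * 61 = 1444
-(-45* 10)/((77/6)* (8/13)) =8775/154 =56.98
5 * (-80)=-400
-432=-432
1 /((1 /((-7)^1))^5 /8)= -134456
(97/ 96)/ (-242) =-97/ 23232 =-0.00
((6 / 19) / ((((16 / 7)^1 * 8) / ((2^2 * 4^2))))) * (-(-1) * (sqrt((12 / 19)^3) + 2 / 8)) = 21 / 76 + 504 * sqrt(57) / 6859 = 0.83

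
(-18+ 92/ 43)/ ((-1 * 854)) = 341/ 18361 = 0.02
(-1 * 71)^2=5041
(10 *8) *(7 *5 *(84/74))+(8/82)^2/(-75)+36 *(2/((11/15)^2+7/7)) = 2602755235084/807006075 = 3225.20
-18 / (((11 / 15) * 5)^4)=-1458 / 14641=-0.10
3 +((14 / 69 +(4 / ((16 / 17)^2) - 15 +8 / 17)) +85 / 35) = -4.38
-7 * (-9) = 63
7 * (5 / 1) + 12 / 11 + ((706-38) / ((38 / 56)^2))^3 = 1580047946378096165 / 517504691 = 3053205070.13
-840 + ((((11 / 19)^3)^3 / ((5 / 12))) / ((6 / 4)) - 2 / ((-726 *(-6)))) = -2951778512761101311 / 3514069028813310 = -839.99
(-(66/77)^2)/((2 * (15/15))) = -18/49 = -0.37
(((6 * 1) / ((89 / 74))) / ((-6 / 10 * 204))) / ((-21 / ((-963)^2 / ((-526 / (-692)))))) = 6595654410 / 2785433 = 2367.91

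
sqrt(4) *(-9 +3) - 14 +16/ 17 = -426/ 17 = -25.06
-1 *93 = -93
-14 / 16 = -0.88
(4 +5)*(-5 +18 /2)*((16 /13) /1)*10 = 5760 /13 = 443.08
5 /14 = 0.36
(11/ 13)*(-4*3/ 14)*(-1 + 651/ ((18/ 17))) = -445.20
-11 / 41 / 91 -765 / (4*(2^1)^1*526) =-2900503 / 15700048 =-0.18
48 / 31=1.55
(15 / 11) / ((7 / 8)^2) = 960 / 539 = 1.78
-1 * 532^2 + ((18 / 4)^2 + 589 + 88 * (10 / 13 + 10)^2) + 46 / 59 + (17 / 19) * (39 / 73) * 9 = -15058068704463 / 55319108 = -272203.75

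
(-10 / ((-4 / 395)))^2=3900625 / 4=975156.25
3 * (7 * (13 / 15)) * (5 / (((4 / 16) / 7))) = 2548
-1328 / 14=-94.86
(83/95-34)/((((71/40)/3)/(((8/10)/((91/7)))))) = -302112/87685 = -3.45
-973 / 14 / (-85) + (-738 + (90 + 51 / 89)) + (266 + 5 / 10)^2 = 2129566887 / 30260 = 70375.64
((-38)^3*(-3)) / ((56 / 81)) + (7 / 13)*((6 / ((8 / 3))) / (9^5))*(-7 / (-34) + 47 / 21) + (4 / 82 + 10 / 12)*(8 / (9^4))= 2378069201528231 / 9987469128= 238105.29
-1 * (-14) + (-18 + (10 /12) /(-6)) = -149 /36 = -4.14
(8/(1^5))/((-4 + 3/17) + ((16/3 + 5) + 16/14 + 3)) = 2856/3803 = 0.75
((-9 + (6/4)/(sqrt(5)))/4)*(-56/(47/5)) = 630/47-21*sqrt(5)/47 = 12.41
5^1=5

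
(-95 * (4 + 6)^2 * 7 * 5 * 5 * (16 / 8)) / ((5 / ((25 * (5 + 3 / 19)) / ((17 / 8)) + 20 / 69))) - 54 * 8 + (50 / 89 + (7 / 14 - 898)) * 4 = -4233268550134 / 104397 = -40549714.55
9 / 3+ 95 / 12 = 131 / 12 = 10.92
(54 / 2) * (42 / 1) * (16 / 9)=2016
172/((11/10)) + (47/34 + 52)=78445/374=209.75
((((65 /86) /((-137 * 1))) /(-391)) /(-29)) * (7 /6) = -455 /801576588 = -0.00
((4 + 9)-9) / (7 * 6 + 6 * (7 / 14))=4 / 45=0.09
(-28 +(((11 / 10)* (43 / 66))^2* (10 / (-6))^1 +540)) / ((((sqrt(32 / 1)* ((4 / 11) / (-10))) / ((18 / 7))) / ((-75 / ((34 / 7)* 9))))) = 10962.59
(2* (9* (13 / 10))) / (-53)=-117 / 265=-0.44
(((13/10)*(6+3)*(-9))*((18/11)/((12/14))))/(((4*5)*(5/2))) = -22113/5500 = -4.02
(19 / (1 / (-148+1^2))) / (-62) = 2793 / 62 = 45.05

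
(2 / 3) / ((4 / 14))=7 / 3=2.33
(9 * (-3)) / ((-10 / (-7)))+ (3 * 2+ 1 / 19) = -2441 / 190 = -12.85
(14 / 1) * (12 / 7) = 24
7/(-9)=-7/9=-0.78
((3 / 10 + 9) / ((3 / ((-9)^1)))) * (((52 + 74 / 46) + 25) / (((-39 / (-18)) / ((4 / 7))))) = -578.42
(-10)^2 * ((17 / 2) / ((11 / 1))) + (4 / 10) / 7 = 29772 / 385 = 77.33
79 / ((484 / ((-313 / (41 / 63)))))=-1557801 / 19844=-78.50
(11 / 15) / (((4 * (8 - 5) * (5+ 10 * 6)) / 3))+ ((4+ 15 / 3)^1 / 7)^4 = 25614311 / 9363900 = 2.74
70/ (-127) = -70/ 127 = -0.55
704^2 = 495616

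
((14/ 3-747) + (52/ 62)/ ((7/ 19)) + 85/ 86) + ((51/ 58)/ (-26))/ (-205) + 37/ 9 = -19080420556261/ 25961268060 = -734.96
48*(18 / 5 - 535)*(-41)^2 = -214388016 / 5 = -42877603.20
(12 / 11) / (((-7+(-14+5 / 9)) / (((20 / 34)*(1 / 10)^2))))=-27 / 86020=-0.00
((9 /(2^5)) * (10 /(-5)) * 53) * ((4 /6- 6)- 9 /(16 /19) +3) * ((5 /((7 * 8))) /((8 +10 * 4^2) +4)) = 496875 /2465792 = 0.20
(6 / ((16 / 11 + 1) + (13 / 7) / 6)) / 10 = 1386 / 6385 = 0.22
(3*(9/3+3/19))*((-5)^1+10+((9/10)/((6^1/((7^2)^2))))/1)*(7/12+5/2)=810633/76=10666.22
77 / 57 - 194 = -10981 / 57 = -192.65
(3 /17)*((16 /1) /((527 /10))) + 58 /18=264131 /80631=3.28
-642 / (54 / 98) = -10486 / 9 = -1165.11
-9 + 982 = 973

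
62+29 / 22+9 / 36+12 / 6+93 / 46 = 68401 / 1012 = 67.59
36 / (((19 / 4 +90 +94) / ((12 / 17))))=1728 / 12835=0.13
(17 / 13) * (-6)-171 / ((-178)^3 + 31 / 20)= -11505046458 / 1466335117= -7.85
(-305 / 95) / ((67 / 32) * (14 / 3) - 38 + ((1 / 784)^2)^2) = 69137765695488 / 607907027947463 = 0.11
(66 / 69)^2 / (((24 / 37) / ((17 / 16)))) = 76109 / 50784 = 1.50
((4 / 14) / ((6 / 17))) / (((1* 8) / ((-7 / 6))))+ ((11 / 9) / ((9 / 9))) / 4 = 3 / 16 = 0.19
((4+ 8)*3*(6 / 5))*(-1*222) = -47952 / 5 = -9590.40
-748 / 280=-187 / 70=-2.67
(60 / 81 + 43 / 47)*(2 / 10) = 2101 / 6345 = 0.33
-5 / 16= -0.31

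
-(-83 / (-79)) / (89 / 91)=-7553 / 7031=-1.07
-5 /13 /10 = -1 /26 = -0.04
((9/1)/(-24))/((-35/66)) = 99/140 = 0.71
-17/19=-0.89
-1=-1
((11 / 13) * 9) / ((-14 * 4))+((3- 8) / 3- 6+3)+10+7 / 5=72043 / 10920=6.60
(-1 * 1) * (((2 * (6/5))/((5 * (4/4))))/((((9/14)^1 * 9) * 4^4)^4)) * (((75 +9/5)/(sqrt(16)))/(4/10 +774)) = -0.00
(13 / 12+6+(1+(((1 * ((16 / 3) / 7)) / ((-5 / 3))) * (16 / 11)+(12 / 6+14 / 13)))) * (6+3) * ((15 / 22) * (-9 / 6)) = -17019423 / 176176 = -96.60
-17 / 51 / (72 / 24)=-1 / 9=-0.11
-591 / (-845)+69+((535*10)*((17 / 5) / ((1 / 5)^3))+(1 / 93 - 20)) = 178686550223 / 78585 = 2273799.71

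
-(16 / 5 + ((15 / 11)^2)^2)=-487381 / 73205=-6.66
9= 9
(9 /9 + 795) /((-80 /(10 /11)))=-199 /22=-9.05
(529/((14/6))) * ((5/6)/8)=2645/112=23.62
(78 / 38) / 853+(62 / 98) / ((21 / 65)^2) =2123554576 / 350217063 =6.06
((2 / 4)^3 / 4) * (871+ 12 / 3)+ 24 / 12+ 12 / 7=6957 / 224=31.06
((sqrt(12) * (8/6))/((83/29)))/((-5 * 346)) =-116 * sqrt(3)/215385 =-0.00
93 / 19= 4.89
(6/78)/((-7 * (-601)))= 1/54691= 0.00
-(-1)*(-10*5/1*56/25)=-112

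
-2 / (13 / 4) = -8 / 13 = -0.62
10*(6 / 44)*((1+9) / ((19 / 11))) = 150 / 19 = 7.89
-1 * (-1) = 1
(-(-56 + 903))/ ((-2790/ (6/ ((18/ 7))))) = 5929/ 8370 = 0.71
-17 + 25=8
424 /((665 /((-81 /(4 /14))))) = -17172 /95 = -180.76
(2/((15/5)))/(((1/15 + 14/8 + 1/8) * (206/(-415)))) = -16600/23999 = -0.69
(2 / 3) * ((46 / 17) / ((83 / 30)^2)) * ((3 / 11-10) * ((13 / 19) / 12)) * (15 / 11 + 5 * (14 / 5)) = -540681700 / 269242787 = -2.01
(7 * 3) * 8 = 168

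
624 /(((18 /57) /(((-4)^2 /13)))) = 2432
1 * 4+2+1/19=115/19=6.05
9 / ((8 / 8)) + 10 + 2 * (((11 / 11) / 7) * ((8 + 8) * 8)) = 389 / 7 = 55.57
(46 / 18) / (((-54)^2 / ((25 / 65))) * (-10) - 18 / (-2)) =-23 / 682263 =-0.00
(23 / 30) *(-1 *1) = -23 / 30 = -0.77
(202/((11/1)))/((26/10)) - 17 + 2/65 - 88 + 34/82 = -2857968/29315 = -97.49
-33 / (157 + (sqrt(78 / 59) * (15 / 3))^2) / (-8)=1947 / 89704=0.02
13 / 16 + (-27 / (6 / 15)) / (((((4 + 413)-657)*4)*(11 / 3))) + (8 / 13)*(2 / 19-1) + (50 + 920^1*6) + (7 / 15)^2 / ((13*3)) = 1307618107423 / 234748800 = 5570.29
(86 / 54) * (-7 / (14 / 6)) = -43 / 9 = -4.78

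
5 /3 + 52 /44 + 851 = 28177 /33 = 853.85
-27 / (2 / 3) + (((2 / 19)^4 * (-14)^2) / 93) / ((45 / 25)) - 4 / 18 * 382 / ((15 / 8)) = -31187022803 / 363595590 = -85.77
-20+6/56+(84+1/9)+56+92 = 53479/252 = 212.22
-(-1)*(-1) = -1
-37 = -37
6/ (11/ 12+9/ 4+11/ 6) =6/ 5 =1.20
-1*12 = -12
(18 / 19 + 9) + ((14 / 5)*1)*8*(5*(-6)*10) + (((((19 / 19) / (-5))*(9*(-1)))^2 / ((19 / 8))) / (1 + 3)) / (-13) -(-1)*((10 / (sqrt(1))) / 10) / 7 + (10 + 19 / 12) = -3474435533 / 518700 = -6698.35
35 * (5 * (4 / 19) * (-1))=-700 / 19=-36.84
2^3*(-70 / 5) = -112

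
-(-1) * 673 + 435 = 1108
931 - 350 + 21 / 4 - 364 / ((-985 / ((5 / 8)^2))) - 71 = 1624523 / 3152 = 515.39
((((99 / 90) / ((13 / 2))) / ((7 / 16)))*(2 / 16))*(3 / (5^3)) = 66 / 56875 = 0.00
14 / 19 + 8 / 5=222 / 95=2.34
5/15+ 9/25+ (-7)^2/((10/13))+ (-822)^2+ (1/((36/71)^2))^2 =28375580627449/41990400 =675763.52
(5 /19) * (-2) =-10 /19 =-0.53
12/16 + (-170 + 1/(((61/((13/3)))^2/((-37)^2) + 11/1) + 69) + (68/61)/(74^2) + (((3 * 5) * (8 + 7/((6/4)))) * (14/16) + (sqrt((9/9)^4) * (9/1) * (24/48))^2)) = 17.26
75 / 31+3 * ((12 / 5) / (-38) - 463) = -4084038 / 2945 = -1386.77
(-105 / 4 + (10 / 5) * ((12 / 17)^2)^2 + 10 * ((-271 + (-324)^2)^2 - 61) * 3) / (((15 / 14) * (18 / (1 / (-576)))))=-256382605443592747 / 8659457280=-29607237.17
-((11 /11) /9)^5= -1 /59049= -0.00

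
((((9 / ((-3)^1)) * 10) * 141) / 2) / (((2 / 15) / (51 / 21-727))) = 80454600 / 7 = 11493514.29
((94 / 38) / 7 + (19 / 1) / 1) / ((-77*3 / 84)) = -936 / 133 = -7.04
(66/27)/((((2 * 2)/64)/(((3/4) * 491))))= 14402.67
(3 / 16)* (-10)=-1.88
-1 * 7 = -7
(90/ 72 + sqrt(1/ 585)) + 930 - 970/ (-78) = sqrt(65)/ 195 + 147215/ 156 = 943.73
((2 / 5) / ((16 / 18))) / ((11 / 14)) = 63 / 110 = 0.57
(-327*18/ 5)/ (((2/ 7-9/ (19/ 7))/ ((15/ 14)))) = 167751/ 403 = 416.26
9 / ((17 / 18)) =162 / 17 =9.53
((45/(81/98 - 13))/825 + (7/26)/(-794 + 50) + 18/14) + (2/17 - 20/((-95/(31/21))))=233586582759/136656622960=1.71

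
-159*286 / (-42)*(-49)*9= -477477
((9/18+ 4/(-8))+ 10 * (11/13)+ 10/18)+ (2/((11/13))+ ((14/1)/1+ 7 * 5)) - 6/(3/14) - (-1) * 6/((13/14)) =49990/1287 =38.84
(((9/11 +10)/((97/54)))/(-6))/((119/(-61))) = 549/1067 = 0.51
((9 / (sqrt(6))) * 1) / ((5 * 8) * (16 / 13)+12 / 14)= 273 * sqrt(6) / 9116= 0.07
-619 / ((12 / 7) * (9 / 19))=-82327 / 108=-762.29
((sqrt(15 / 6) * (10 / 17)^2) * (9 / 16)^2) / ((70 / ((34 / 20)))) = 0.00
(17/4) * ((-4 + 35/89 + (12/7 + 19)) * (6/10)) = 271779/6230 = 43.62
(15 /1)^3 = 3375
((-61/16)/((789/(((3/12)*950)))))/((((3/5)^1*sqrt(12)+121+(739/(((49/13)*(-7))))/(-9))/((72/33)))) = -428371708944375/21227458988622128+4141788926625*sqrt(3)/21227458988622128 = -0.02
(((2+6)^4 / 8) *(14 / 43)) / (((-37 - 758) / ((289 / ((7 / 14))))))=-4143104 / 34185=-121.20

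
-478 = -478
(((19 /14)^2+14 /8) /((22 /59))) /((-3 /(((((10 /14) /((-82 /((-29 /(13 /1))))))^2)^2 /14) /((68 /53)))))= -1382292304375 /54235703141248404048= -0.00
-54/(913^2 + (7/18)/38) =-36936/570161203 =-0.00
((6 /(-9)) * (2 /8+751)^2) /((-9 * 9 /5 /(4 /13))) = 7146.27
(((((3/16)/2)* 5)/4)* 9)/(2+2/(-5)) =675/1024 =0.66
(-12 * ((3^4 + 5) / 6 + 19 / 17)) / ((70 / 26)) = -40976 / 595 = -68.87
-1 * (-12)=12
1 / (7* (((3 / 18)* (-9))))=-2 / 21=-0.10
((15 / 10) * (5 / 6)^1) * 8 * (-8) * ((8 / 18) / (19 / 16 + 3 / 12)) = -5120 / 207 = -24.73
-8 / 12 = -2 / 3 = -0.67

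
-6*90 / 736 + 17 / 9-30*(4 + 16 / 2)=-594247 / 1656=-358.84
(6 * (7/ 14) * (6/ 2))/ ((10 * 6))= 3/ 20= 0.15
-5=-5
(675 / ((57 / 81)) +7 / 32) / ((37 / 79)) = 2048.51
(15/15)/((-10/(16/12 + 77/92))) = -599/2760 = -0.22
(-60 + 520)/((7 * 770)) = 46/539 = 0.09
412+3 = 415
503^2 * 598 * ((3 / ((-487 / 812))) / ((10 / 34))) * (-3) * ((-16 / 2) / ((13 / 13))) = -150374640177216 / 2435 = -61755499046.08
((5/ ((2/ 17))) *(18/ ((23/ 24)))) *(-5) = -91800/ 23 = -3991.30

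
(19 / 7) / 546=19 / 3822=0.00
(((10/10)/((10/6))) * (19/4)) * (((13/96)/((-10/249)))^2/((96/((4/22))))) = 0.06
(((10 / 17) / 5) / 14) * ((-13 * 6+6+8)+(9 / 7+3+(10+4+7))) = -271 / 833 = -0.33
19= 19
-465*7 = -3255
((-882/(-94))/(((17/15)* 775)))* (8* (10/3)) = 0.28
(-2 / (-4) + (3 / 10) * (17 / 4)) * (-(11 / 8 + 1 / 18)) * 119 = -870247 / 2880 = -302.17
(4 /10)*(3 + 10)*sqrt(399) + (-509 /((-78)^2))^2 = 259081 /37015056 + 26*sqrt(399) /5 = 103.88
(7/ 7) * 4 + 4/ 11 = 4.36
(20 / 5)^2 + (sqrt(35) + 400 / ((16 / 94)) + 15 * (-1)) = sqrt(35) + 2351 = 2356.92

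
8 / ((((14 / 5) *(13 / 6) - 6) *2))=60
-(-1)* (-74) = -74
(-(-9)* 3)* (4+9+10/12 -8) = 315/2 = 157.50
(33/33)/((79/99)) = 99/79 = 1.25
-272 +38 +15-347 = -566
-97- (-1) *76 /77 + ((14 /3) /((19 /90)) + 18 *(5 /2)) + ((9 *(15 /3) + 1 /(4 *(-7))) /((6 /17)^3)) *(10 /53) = 785070769 /4785264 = 164.06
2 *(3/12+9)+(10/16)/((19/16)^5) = 92926383/4952198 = 18.76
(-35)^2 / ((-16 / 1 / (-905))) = 69289.06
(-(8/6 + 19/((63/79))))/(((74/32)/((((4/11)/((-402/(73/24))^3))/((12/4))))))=616591945/1079414191969344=0.00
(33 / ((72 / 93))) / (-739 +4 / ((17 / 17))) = -341 / 5880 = -0.06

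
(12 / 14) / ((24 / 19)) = 19 / 28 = 0.68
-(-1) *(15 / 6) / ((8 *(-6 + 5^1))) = -5 / 16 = -0.31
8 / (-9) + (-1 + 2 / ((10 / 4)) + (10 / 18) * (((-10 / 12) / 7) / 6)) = -12473 / 11340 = -1.10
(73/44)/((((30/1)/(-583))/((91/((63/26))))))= -653861/540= -1210.85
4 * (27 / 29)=108 / 29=3.72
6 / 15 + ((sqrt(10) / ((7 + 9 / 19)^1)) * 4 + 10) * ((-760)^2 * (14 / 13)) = 307283200 * sqrt(10) / 923 + 404320026 / 65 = 7273086.86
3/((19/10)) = 30/19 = 1.58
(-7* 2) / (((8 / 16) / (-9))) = 252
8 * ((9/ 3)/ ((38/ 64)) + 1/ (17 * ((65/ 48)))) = 855936/ 20995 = 40.77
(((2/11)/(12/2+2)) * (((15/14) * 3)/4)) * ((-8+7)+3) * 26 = 585/616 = 0.95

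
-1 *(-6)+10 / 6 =23 / 3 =7.67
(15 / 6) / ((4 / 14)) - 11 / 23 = 761 / 92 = 8.27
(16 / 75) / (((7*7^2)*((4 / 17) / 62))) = 4216 / 25725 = 0.16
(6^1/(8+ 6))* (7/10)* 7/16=21/160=0.13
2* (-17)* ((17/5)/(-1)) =578/5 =115.60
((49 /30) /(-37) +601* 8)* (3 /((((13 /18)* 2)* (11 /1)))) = 48031479 /52910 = 907.80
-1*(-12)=12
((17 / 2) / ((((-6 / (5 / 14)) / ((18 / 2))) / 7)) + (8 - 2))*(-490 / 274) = 50715 / 1096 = 46.27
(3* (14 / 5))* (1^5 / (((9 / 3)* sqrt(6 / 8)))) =28* sqrt(3) / 15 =3.23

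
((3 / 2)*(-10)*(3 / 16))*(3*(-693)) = 93555 / 16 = 5847.19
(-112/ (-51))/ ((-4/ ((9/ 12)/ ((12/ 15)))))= -35/ 68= -0.51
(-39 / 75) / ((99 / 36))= -52 / 275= -0.19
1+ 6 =7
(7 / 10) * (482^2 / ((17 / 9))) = 7318206 / 85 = 86096.54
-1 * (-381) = 381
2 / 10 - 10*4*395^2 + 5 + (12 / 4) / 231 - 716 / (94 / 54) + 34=-112937628261 / 18095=-6241372.11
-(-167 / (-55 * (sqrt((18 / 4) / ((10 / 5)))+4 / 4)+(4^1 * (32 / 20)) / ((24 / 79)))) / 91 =-5010 / 317863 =-0.02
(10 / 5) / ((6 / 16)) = 16 / 3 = 5.33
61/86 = 0.71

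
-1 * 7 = -7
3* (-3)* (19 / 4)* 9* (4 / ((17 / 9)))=-13851 / 17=-814.76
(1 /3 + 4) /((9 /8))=3.85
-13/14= -0.93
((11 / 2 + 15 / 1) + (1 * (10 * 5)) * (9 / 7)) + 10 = 1327 / 14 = 94.79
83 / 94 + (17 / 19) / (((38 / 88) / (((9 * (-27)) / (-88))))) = 112060 / 16967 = 6.60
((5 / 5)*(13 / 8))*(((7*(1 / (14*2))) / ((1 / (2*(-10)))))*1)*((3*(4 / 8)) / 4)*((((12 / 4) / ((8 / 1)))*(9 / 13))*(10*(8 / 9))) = -225 / 32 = -7.03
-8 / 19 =-0.42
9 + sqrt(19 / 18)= sqrt(38) / 6 + 9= 10.03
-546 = -546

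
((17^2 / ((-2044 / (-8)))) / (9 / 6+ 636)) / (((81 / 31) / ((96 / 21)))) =67456 / 21730275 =0.00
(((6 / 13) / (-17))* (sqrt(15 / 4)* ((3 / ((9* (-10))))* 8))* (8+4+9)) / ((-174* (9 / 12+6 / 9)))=-168* sqrt(15) / 544765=-0.00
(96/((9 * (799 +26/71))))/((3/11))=0.05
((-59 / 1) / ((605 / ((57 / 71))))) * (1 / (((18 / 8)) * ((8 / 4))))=-2242 / 128865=-0.02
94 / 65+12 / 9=542 / 195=2.78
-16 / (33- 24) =-16 / 9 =-1.78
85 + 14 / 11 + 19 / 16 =15393 / 176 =87.46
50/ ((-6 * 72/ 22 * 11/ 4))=-25/ 27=-0.93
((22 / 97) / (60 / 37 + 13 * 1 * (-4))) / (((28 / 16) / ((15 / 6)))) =-2035 / 316414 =-0.01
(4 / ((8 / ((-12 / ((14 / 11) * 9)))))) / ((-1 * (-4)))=-11 / 84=-0.13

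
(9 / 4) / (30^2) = 1 / 400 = 0.00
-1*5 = -5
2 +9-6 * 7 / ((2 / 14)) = -283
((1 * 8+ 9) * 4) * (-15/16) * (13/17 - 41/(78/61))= 207515/104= 1995.34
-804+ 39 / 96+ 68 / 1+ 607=-4115 / 32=-128.59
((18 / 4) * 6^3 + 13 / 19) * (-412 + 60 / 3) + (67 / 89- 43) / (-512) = -20632479631 / 54112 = -381292.13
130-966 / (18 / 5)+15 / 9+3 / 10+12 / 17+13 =-62557 / 510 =-122.66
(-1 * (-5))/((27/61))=305/27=11.30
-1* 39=-39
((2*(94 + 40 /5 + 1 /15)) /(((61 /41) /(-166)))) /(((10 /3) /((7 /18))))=-2657.19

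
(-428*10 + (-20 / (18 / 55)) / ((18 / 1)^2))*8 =-24962060 / 729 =-34241.51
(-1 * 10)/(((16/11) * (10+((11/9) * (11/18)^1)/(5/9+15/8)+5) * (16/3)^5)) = -21049875/202240950272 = -0.00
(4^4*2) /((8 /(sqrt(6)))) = 64*sqrt(6) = 156.77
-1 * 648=-648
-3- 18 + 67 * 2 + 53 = 166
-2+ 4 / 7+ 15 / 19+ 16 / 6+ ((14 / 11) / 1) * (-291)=-1616627 / 4389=-368.34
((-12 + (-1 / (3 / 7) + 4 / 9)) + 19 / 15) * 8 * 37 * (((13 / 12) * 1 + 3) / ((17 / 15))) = -2059568 / 153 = -13461.23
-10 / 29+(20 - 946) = -26864 / 29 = -926.34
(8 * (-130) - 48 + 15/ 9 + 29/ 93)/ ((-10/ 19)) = 191900/ 93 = 2063.44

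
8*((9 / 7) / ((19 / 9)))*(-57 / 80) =-243 / 70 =-3.47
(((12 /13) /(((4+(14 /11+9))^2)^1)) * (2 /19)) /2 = 1452 /6088303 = 0.00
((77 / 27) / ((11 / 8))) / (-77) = -8 / 297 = -0.03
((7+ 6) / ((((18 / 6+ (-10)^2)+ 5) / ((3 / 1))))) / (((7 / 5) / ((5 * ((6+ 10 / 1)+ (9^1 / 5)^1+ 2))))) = 715 / 28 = 25.54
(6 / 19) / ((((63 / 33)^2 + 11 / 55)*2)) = 1815 / 44194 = 0.04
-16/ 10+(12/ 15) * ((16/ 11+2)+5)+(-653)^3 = -15314478951/ 55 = -278445071.84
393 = 393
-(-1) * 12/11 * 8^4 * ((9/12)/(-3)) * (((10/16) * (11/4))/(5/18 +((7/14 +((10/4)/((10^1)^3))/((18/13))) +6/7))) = -32256000/27497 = -1173.07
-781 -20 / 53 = -41413 / 53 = -781.38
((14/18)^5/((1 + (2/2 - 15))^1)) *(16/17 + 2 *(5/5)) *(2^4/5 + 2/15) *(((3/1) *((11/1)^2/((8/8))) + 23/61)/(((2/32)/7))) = -20862461872000/2388118707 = -8735.94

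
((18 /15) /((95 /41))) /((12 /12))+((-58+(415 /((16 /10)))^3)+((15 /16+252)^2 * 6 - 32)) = 4337065669877 /243200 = 17833329.23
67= 67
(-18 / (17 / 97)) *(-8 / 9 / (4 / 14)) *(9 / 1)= 48888 / 17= 2875.76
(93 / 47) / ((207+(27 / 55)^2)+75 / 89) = 8345975 / 877667519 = 0.01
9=9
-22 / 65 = -0.34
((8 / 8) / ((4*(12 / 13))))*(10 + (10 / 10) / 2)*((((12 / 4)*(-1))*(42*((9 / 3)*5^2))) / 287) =-61425 / 656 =-93.64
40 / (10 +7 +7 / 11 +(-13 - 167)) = -220 / 893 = -0.25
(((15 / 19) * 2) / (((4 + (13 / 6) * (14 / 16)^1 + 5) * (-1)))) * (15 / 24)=-900 / 9937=-0.09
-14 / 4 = -7 / 2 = -3.50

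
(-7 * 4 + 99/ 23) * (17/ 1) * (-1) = 9265/ 23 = 402.83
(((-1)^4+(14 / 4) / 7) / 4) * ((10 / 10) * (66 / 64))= 99 / 256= 0.39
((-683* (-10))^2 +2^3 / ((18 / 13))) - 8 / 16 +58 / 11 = 9236484289 / 198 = 46648910.55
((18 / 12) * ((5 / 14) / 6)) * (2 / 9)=5 / 252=0.02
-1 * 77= -77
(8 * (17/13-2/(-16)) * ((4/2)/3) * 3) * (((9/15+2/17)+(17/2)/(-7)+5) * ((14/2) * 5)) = 798491/221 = 3613.08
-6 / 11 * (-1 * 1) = 6 / 11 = 0.55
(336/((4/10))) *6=5040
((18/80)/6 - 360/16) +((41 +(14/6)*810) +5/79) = 12062357/6320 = 1908.60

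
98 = 98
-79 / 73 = -1.08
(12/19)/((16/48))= 36/19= 1.89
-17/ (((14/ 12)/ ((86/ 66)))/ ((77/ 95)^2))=-112574/ 9025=-12.47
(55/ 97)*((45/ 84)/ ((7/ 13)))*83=890175/ 19012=46.82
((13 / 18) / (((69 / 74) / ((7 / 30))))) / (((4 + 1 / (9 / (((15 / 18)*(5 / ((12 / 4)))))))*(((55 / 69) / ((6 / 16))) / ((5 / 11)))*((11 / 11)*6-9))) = -10101 / 3257320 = -0.00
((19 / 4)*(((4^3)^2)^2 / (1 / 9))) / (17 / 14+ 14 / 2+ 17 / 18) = 45185236992 / 577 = 78310636.03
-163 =-163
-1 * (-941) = 941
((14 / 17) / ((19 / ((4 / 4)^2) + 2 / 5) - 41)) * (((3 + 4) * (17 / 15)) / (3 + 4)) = -7 / 162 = -0.04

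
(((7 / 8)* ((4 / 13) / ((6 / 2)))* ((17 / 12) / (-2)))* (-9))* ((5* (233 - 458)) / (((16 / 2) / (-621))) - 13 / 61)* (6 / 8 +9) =15213919497 / 31232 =487126.01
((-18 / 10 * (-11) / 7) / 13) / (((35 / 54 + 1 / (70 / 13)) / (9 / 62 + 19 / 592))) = 8695269 / 187997888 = 0.05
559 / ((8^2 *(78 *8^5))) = 43 / 12582912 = 0.00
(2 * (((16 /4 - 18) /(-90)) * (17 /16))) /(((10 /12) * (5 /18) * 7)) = 51 /250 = 0.20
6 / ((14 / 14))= 6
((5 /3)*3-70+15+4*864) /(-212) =-1703 /106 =-16.07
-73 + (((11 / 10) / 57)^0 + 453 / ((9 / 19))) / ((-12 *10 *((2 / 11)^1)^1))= -10519 / 90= -116.88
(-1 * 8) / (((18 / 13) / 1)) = -5.78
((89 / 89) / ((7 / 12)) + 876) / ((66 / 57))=58368 / 77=758.03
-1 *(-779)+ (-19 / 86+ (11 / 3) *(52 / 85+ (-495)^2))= 19719588067 / 21930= 899206.02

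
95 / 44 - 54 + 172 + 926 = 46031 / 44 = 1046.16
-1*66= -66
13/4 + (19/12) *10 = 229/12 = 19.08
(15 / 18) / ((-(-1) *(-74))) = -5 / 444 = -0.01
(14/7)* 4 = 8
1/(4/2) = 1/2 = 0.50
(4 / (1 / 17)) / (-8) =-17 / 2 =-8.50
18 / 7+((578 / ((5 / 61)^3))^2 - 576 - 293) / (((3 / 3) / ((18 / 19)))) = 2168728724545060824 / 2078125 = 1043598784743.49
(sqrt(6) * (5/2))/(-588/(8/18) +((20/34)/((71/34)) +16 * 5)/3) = -355 * sqrt(6)/184066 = -0.00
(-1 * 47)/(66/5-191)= 235/889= 0.26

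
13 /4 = 3.25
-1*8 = -8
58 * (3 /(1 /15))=2610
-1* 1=-1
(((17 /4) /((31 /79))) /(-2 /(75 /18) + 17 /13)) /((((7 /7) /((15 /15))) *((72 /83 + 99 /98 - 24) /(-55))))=97632910375 /3001089354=32.53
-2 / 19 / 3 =-2 / 57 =-0.04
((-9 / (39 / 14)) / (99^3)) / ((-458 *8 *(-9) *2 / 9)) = -7 / 15405760656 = -0.00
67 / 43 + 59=2604 / 43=60.56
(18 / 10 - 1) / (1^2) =4 / 5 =0.80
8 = 8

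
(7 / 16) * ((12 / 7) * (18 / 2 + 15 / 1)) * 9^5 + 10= 1062892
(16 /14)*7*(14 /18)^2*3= 392 /27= 14.52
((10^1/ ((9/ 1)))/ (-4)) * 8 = -20/ 9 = -2.22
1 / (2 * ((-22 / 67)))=-67 / 44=-1.52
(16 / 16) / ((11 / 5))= 5 / 11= 0.45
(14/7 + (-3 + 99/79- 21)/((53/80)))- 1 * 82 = -478720/4187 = -114.33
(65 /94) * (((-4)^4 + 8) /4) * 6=12870 /47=273.83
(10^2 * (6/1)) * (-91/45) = -3640/3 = -1213.33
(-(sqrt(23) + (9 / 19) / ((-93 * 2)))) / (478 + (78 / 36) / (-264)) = 2376 / 445954871-1584 * sqrt(23) / 757139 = -0.01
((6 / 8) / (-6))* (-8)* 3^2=9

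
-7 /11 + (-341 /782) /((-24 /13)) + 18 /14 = 1279741 /1445136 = 0.89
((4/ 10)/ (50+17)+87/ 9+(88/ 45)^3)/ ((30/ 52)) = 2722556174/ 91580625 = 29.73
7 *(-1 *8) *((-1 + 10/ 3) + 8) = -1736/ 3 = -578.67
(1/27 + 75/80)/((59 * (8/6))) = 0.01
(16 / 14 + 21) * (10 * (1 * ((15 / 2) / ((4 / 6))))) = 2491.07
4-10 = -6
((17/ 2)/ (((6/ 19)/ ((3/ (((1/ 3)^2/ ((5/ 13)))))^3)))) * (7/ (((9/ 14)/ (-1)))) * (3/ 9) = -480745125/ 4394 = -109409.45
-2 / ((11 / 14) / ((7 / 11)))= -196 / 121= -1.62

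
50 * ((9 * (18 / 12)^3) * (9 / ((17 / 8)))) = 6432.35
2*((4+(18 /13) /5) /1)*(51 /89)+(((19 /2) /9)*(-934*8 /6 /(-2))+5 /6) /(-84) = -76958729 /26240760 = -2.93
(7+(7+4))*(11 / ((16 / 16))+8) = 342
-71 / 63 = -1.13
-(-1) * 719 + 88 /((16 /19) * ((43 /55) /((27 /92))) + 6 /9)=30758567 /41053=749.24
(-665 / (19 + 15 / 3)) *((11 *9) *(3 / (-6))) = 21945 / 16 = 1371.56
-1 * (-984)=984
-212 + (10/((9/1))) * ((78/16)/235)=-211.98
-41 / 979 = -0.04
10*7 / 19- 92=-1678 / 19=-88.32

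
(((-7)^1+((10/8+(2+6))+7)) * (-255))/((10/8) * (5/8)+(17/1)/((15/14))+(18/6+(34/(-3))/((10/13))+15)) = -1132200/9559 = -118.44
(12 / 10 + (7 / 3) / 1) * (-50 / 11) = -530 / 33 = -16.06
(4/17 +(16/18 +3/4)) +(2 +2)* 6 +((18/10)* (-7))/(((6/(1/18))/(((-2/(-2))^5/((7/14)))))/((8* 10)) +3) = 96157/4284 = 22.45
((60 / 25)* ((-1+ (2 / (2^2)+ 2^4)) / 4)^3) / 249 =29791 / 53120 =0.56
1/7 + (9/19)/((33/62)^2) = 29207/16093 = 1.81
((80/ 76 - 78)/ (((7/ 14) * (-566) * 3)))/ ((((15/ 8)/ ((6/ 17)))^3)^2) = 1442840576/ 357870519796875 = 0.00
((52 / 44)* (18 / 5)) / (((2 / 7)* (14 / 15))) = 351 / 22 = 15.95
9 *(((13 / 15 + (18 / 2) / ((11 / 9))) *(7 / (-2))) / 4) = -64.81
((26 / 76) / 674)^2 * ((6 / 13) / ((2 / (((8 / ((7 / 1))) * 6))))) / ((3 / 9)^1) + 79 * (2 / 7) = 6477748973 / 286988863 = 22.57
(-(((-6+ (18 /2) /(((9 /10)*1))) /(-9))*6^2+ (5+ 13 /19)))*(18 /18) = 196 /19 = 10.32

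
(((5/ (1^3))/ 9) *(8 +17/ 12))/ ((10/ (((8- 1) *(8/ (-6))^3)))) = -6328/ 729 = -8.68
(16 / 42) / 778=4 / 8169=0.00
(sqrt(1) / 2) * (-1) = -1 / 2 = -0.50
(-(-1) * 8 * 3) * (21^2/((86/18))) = 95256/43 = 2215.26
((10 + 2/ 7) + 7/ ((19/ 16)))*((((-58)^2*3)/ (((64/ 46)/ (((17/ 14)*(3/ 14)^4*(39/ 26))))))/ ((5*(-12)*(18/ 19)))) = -2388299553/ 301181440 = -7.93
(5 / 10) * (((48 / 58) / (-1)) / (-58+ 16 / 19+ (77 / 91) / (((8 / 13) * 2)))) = 3648 / 497843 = 0.01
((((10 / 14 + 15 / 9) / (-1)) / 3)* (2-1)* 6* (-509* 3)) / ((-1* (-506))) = 25450 / 1771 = 14.37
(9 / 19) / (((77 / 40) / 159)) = 57240 / 1463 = 39.13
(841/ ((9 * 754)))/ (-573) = -29/ 134082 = -0.00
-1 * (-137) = 137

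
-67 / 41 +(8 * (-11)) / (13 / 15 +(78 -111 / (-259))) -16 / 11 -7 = -21025270 / 1877513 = -11.20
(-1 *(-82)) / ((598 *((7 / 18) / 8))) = 5904 / 2093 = 2.82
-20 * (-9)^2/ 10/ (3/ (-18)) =972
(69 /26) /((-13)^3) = -69 /57122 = -0.00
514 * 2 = 1028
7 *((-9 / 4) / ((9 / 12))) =-21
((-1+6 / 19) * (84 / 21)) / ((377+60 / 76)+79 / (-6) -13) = -312 / 40085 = -0.01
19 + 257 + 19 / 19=277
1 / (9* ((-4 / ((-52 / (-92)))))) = -13 / 828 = -0.02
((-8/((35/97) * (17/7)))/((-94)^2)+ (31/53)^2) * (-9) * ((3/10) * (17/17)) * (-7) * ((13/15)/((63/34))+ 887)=150872061994883/26371594250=5721.01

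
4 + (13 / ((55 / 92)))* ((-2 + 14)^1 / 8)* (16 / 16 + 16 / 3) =11582 / 55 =210.58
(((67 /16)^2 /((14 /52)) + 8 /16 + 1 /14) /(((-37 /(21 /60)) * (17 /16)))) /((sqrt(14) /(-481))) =75.20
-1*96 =-96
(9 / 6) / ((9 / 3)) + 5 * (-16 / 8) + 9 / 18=-9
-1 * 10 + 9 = -1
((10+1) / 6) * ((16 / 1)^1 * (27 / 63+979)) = 603328 / 21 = 28729.90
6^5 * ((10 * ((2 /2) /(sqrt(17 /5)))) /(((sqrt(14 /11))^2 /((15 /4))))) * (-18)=-28868400 * sqrt(85) /119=-2236584.01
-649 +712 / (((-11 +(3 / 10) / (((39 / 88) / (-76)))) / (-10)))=-2171491 / 4059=-534.98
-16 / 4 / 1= -4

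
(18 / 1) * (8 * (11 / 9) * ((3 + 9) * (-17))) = -35904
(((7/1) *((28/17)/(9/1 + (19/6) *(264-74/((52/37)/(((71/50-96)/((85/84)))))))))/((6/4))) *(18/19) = 7644000/17246839277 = 0.00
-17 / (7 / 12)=-204 / 7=-29.14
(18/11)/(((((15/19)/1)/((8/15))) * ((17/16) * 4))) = 0.26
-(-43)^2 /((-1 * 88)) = 1849 /88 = 21.01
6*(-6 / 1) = -36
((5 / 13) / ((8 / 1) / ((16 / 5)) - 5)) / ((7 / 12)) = -0.26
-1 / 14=-0.07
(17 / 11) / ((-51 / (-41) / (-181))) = -224.88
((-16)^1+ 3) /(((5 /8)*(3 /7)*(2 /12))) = -1456 /5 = -291.20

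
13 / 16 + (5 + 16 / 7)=907 / 112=8.10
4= 4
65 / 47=1.38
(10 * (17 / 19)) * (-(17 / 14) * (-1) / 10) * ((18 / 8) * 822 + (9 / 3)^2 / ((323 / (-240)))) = 20237769 / 10108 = 2002.15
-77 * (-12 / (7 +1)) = 231 / 2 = 115.50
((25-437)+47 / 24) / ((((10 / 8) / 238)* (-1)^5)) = 1171079 / 15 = 78071.93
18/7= 2.57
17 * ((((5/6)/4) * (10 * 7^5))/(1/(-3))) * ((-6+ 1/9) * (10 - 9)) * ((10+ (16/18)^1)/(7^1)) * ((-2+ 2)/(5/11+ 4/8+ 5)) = 0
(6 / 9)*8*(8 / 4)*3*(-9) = -288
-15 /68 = -0.22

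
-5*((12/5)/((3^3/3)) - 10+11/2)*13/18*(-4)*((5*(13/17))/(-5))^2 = -279019/7803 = -35.76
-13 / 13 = -1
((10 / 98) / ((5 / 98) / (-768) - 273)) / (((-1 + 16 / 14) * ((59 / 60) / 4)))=-12902400 / 1212277543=-0.01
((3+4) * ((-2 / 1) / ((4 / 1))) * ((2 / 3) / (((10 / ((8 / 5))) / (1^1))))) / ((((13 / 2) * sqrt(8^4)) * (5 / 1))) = -7 / 39000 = -0.00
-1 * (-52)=52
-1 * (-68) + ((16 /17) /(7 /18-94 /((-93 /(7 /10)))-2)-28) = 1669640 /42857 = 38.96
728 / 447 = 1.63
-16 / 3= -5.33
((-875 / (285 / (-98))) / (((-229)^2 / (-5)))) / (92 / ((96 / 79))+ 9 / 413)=-283318000 / 747918943423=-0.00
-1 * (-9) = 9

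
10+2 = 12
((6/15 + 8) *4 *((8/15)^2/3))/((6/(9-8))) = 1792/3375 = 0.53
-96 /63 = -32 /21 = -1.52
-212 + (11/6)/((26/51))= -10837/52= -208.40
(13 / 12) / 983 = 13 / 11796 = 0.00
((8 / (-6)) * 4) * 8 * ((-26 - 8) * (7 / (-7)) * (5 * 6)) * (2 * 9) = -783360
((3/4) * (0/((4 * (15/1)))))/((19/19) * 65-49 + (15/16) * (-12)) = 0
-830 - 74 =-904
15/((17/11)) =165/17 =9.71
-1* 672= -672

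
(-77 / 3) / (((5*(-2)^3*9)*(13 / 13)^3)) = 77 / 1080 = 0.07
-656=-656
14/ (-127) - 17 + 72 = 6971/ 127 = 54.89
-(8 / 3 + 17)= -59 / 3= -19.67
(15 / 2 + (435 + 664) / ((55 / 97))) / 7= 214031 / 770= 277.96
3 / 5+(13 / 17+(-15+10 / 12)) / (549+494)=312323 / 531930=0.59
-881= -881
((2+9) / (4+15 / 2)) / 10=11 / 115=0.10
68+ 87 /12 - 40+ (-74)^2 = 5511.25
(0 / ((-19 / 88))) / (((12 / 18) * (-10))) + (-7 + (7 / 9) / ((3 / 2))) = -175 / 27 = -6.48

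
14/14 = 1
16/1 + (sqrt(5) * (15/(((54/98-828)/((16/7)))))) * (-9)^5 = 16 + 2204496 * sqrt(5)/901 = 5487.04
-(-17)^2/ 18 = -289/ 18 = -16.06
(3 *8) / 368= 0.07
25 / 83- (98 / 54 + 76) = -173708 / 2241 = -77.51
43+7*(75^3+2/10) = 14765847/5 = 2953169.40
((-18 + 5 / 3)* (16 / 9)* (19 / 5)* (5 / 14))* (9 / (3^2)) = -1064 / 27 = -39.41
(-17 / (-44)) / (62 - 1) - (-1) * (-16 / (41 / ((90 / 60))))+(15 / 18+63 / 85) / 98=-193519393 / 343749945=-0.56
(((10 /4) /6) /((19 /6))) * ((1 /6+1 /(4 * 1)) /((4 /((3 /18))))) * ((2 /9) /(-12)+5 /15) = 425 /590976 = 0.00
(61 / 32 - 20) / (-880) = 579 / 28160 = 0.02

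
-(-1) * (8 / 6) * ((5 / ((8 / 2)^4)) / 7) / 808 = 5 / 1085952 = 0.00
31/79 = 0.39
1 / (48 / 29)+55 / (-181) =2609 / 8688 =0.30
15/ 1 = 15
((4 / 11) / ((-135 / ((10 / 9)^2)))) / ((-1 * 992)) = 5 / 1491534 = 0.00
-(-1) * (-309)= -309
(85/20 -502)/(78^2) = -1991/24336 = -0.08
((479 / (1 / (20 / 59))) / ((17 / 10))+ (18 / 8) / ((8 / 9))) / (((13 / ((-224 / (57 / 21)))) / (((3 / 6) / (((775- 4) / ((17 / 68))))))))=-154195307 / 1528066488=-0.10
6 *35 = 210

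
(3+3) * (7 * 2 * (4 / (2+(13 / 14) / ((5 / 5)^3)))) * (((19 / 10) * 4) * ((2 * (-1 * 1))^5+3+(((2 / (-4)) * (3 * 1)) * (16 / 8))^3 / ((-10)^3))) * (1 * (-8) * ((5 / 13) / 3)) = 1726327232 / 66625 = 25911.10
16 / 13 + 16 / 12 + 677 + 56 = 28687 / 39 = 735.56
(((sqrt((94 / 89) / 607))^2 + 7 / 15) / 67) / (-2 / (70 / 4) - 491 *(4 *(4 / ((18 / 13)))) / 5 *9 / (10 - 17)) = 0.00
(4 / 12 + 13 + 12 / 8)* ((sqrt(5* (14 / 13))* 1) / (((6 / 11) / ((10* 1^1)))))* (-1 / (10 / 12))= -979* sqrt(910) / 39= -757.25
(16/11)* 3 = 48/11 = 4.36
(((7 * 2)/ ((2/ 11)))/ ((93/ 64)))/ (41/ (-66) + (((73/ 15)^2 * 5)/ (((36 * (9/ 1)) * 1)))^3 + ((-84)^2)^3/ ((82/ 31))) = 2296141025536512000/ 5754854733773268804272990509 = 0.00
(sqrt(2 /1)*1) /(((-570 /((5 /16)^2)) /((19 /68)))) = -5*sqrt(2) /104448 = -0.00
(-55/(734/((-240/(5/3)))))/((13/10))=39600/4771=8.30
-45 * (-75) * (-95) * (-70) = 22443750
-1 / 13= -0.08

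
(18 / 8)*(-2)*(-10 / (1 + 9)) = 9 / 2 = 4.50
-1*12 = -12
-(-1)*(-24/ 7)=-24/ 7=-3.43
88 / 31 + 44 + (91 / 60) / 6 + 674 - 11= 7924621 / 11160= 710.09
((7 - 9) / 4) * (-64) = 32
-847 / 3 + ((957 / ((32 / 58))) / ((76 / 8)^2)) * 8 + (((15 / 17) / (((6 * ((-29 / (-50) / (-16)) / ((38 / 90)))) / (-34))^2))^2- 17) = 222758922584052219820 / 15076889112609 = 14774859.78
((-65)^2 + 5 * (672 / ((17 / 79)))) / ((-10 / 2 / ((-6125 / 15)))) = 82629925 / 51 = 1620194.61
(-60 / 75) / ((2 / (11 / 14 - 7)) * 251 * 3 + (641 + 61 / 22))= -2552 / 1280555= -0.00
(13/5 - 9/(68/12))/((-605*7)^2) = 86/1524494125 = 0.00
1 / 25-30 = -749 / 25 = -29.96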